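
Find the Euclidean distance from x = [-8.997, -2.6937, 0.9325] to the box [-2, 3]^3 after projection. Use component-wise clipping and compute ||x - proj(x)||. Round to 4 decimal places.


Project each component onto [-2, 3].
clip(-8.997) = -2.0, clip(-2.6937) = -2.0, clip(0.9325) = 0.9325
Projection = [-2.0, -2.0, 0.9325]
Squared diffs: [48.958, 0.4812, 0.0]
Distance = sqrt(49.4392) = 7.0313


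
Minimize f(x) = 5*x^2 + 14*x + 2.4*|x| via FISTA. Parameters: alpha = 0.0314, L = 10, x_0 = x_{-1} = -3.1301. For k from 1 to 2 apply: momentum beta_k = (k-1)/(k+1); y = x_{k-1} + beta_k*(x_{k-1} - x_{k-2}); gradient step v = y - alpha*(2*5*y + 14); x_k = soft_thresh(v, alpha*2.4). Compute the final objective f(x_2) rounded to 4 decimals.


FISTA on f(x) = 5*x^2 + 14*x + 2.4*|x|
L = 10, alpha = 0.0314
Iteration 1: beta = 0.0, y = -3.1301 + 0.0*(-3.1301 + 3.1301) = -3.1301
  grad(y) = -17.301, v = y - alpha*grad = -2.5868
  prox(v) = soft_thresh(-2.5868, 0.0754) = -2.5115
Iteration 2: beta = 0.3333, y = -2.5115 + 0.3333*(-2.5115 + 3.1301) = -2.3053
  grad(y) = -9.0528, v = y - alpha*grad = -2.021
  prox(v) = soft_thresh(-2.021, 0.0754) = -1.9457
f(x_2) = 5*(-1.9457)^2 + 14*(-1.9457) + 2.4*|-1.9457| = -3.6416


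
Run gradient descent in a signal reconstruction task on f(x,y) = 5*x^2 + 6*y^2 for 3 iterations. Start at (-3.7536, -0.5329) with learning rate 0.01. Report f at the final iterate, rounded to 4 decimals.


Gradient descent on f(x,y) = 5*x^2 + 6*y^2.
Starting point: (-3.7536, -0.5329), alpha = 0.01
Step 1: grad_x = 2*5*-3.7536 = -37.536, grad_y = 2*6*-0.5329 = -6.3948
  x_1 = -3.7536 - 0.01*-37.536 = -3.3782
  y_1 = -0.5329 - 0.01*-6.3948 = -0.469
Step 2: grad_x = 2*5*-3.3782 = -33.7824, grad_y = 2*6*-0.469 = -5.6274
  x_2 = -3.3782 - 0.01*-33.7824 = -3.0404
  y_2 = -0.469 - 0.01*-5.6274 = -0.4127
Step 3: grad_x = 2*5*-3.0404 = -30.4042, grad_y = 2*6*-0.4127 = -4.9521
  x_3 = -3.0404 - 0.01*-30.4042 = -2.7364
  y_3 = -0.4127 - 0.01*-4.9521 = -0.3632
f(-2.7364, -0.3632) = 5*(-2.7364)^2 + 6*(-0.3632)^2 = 38.23


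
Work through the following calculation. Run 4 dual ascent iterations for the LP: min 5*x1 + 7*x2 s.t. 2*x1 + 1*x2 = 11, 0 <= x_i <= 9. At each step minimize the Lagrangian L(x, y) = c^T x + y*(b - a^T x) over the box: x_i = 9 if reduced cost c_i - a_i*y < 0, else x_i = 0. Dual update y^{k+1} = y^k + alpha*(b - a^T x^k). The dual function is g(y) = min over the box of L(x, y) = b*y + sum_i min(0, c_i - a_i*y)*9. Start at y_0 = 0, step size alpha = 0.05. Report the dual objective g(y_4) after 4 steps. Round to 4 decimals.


Dual ascent for LP: min 5*x1 + 7*x2, 2*x1 + 1*x2 = 11, 0 <= x_i <= 9
Step 1: y^k = 0.0, reduced costs: (5.0, 7.0)
  x^k = (0.0, 0.0), subgradient = b - a^T x = 11.0
  y^{k+1} = 0.0 + 0.05*11.0 = 0.55
Step 2: y^k = 0.55, reduced costs: (3.9, 6.45)
  x^k = (0.0, 0.0), subgradient = b - a^T x = 11.0
  y^{k+1} = 0.55 + 0.05*11.0 = 1.1
Step 3: y^k = 1.1, reduced costs: (2.8, 5.9)
  x^k = (0.0, 0.0), subgradient = b - a^T x = 11.0
  y^{k+1} = 1.1 + 0.05*11.0 = 1.65
Step 4: y^k = 1.65, reduced costs: (1.7, 5.35)
  x^k = (0.0, 0.0), subgradient = b - a^T x = 11.0
  y^{k+1} = 1.65 + 0.05*11.0 = 2.2
Dual objective at y_4 = 2.2: reduced costs (0.6, 4.8), box minimizer x = (0.0, 0.0)
g(y_4) = b*y + (c1 - a1*y)*x1 + (c2 - a2*y)*x2 = 11*2.2 + 0.6*0.0 + 4.8*0.0 = 24.2 + 0.0 + 0.0 = 24.2


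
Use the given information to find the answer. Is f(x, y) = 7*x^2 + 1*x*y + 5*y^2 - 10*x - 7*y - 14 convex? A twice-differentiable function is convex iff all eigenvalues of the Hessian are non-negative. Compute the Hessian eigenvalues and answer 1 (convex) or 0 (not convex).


The Hessian of f(x,y) = 7*x^2 + 1*x*y + 5*y^2 - 10*x - 7*y - 14 is:
H = [[14, 1], [1, 10]]
Trace = 14 + 10 = 24
Determinant = 14*10 - (1)^2 = 139
Discriminant = (24)^2 - 4*139 = 20.0
Eigenvalues: lambda_1 = 9.7639, lambda_2 = 14.2361
The function is convex.

1


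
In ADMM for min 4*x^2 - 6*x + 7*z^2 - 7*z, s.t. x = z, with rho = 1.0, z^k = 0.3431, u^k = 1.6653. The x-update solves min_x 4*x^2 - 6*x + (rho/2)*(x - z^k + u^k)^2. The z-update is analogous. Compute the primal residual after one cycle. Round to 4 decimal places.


ADMM iteration with rho = 1.0, z^k = 0.3431, u^k = 1.6653
Step 1: x-update.
Minimize 4*x^2 - 6*x + (1.0/2)*(x - 0.3431 + 1.6653)^2
FOC: (2*4 + 1.0)*x = 6 + 1.0*(0.3431 - 1.6653)
x^{k+1} = 0.5198
Step 2: z-update.
Minimize 7*z^2 - 7*z + (1.0/2)*(0.5198 - z + 1.6653)^2
FOC: (2*7 + 1.0)*z = 7 + 1.0*(0.5198 + 1.6653)
z^{k+1} = 0.6123
Step 3: u-update.
u^{k+1} = 1.6653 + 0.5198 - 0.6123 = 1.5727
Step 4: Primal residual = |0.5198 - 0.6123| = 0.0926


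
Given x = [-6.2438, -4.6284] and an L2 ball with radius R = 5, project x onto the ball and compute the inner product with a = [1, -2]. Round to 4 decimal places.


Step 1: Compute ||x|| (intermediates to 6 decimals).
||x|| = sqrt((-6.2438)^2 + (-4.6284)^2) = 7.772202
Step 2: Project.
Since ||x|| > R, scale = R/||x|| = 5/7.772202 = 0.643318, proj(x) = scale * x
proj(x) = [-4.016749, -2.977533]
Step 3: Dot product.
a^T * proj(x) = 1*(-4.016749) - 2*(-2.977533) = 1.9383


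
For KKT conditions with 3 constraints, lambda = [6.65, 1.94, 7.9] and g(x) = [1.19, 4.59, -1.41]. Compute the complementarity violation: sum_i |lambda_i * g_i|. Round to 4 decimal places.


KKT complementary slackness check:
lambda_1 * g_1 = 6.65 * 1.19 = 7.9135
lambda_2 * g_2 = 1.94 * 4.59 = 8.9046
lambda_3 * g_3 = 7.9 * -1.41 = -11.139
Total violation = 7.9135 + 8.9046 + 11.139 = 27.9571


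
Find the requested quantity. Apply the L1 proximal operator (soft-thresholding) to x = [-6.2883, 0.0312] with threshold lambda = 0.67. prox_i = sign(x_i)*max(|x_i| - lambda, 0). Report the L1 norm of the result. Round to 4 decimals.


Soft-thresholding with lambda = 0.67:
prox(-6.2883) = sign(-6.2883)*max(|-6.2883| - 0.67, 0) = -5.6183
prox(0.0312) = sign(0.0312)*max(|0.0312| - 0.67, 0) = 0.0
prox(x) = [-5.6183, 0.0]
||prox(x)||_1 = 5.6183 + 0.0 = 5.6183


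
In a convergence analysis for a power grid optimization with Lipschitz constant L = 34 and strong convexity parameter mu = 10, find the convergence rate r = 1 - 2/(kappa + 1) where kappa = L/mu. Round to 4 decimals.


Step 1: Compute the condition number.
kappa = L/mu = 34/10 = 3.4
Step 2: Compute the convergence rate.
r = 1 - 2/(kappa + 1) = 1 - 2*mu/(L + mu) = (L - mu)/(L + mu) = 24/44 = 0.5455


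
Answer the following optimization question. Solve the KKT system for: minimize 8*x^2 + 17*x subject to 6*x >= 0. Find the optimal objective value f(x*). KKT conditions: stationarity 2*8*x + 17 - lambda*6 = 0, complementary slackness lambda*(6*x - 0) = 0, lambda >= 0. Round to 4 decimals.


Step 1: Try lambda = 0 (constraint inactive).
x_unc = -17/(2*8) = -1.0625
Check: 6*-1.0625 = -6.375 < 0 -- violated!
Step 2: Constraint must be active: 6*x = 0
x* = 0/6 = 0.0
lambda = (2*8*0.0 + 17)/6 = 2.8333
Step 3: Compute optimal value.
f(x*) = 8*0.0^2 + 17*0.0 = 0.0


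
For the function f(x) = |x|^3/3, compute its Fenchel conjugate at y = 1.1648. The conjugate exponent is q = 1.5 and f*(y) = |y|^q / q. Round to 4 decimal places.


The conjugate exponent q satisfies 1/p + 1/q = 1.
p = 3, so q = 3/(3 - 1) = 1.5
|y|^q = 1.1648^1.5 = 1.2571
f*(1.1648) = 1.2571 / 1.5 = 0.8381


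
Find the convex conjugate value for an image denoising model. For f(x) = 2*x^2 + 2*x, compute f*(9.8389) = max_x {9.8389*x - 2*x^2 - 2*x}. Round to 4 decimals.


f*(y) = sup_x {y*x - a*x^2 - b*x} = sup_x {(y-b)*x - a*x^2}
FOC: (y - b) - 2a*x = 0 => x* = (y - b)/(2a)
x* = (9.8389 - 2)/(2*2) = 1.9597
f*(9.8389) = (y-b)^2/(4a) = (9.8389 - 2)^2/(4*2)
= 61.4484/8 = 7.681


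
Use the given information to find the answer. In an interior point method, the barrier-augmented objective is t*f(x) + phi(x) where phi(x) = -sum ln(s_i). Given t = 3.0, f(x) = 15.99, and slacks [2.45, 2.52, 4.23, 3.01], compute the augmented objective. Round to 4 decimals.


Step 1: Compute log-barrier.
ln values: [0.8961, 0.9243, 1.4422, 1.1019]
phi = -(0.8961 + 0.9243 + 1.4422 + 1.1019) = -4.3645
Step 2: Compute augmented objective.
t*f(x) = 3.0*15.99 = 47.97
Total = 47.97 - 4.3645 = 43.6055


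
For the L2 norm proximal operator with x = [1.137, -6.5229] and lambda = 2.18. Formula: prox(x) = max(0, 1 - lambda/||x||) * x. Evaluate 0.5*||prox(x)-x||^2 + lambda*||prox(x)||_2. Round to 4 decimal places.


Step 1: Compute ||x||.
||x|| = 6.6213
Step 2: Compute scaling factor.
scale = max(0, 1 - 2.18/6.6213) = 0.6708
Step 3: prox(x) = [0.7627, -4.3753]
||prox(x)|| = 4.4413
Step 4: Proximal objective.
0.5*||prox-x||^2 = 2.3762
lambda*||prox|| = 9.682
Total = 12.0581


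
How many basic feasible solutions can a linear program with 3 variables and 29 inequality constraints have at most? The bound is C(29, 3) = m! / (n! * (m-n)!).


Each vertex corresponds to some choice of n active constraints out of m, so the number of vertices is at most C(m, n) = m! / (n!(m-n)!).
m = 29, n = 3
Numerator: 29 * 28 * 27
Denominator: 3! = 6
C(29, 3) = 3654


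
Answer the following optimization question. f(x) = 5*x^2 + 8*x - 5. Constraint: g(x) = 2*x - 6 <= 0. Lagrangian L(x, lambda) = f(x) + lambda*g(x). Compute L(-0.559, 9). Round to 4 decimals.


Step 1: Evaluate f(x).
f(-0.559) = 5*(-0.559)^2 + 8*(-0.559) - 5 = -7.9096
Step 2: Evaluate g(x).
g(-0.559) = 2*-0.559 - 6 = -7.118
Step 3: Compute Lagrangian.
L = -7.9096 + 9*-7.118 = -71.9716


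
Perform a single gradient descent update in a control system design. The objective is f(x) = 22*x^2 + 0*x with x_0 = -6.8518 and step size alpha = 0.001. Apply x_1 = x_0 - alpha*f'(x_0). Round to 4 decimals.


We compute the gradient at x_0 and apply the update.
f'(x) = 44*x + 0
f'(-6.8518) = 44*-6.8518 + 0 = -301.4792
x_1 = -6.8518 - 0.001*-301.4792 = -6.5503


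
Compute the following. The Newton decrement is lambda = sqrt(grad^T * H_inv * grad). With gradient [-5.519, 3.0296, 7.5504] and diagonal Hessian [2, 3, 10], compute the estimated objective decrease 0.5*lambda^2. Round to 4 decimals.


Step 1: H is diagonal, so H^(-1) * g = [-2.7595, 1.0099, 0.755].
Step 2: g^T H^(-1) g = sum_i g_i^2 / H_ii
  = (-5.519)^2/2 + (3.0296)^2/3 + (7.5504)^2/10
  = 15.2297 + 3.0595 + 5.7009 = 23.99
Step 3: Objective decrease = 0.5 * g^T H^(-1) g = 11.995


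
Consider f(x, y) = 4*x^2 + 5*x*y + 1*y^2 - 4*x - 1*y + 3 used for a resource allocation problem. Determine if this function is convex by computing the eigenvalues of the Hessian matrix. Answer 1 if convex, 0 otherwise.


The Hessian of f(x,y) = 4*x^2 + 5*x*y + 1*y^2 - 4*x - 1*y + 3 is:
H = [[8, 5], [5, 2]]
Trace = 8 + 2 = 10
Determinant = 8*2 - (5)^2 = -9
Discriminant = (10)^2 - 4*-9 = 136.0
Eigenvalues: lambda_1 = -0.831, lambda_2 = 10.831
The function is not convex.

0


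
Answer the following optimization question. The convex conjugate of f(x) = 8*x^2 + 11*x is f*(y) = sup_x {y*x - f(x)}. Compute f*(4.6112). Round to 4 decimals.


f*(y) = sup_x {y*x - a*x^2 - b*x} = sup_x {(y-b)*x - a*x^2}
FOC: (y - b) - 2a*x = 0 => x* = (y - b)/(2a)
x* = (4.6112 - 11)/(2*8) = -0.3993
f*(4.6112) = (y-b)^2/(4a) = (4.6112 - 11)^2/(4*8)
= 40.8168/32 = 1.2755


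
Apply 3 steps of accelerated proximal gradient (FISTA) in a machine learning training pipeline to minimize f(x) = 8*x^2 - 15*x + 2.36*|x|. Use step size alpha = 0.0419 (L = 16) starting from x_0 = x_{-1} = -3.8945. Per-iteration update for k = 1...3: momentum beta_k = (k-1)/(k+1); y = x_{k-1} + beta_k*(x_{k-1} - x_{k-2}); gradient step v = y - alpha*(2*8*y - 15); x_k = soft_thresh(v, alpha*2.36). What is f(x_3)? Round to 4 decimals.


FISTA on f(x) = 8*x^2 - 15*x + 2.36*|x|
L = 16, alpha = 0.0419
Iteration 1: beta = 0.0, y = -3.8945 + 0.0*(-3.8945 + 3.8945) = -3.8945
  grad(y) = -77.312, v = y - alpha*grad = -0.6551
  prox(v) = soft_thresh(-0.6551, 0.0989) = -0.5562
Iteration 2: beta = 0.3333, y = -0.5562 + 0.3333*(-0.5562 + 3.8945) = 0.5565
  grad(y) = -6.0959, v = y - alpha*grad = 0.8119
  prox(v) = soft_thresh(0.8119, 0.0989) = 0.713
Iteration 3: beta = 0.5, y = 0.713 + 0.5*(0.713 + 0.5562) = 1.3477
  grad(y) = 6.5629, v = y - alpha*grad = 1.0727
  prox(v) = soft_thresh(1.0727, 0.0989) = 0.9738
f(x_3) = 8*0.9738^2 - 15*0.9738 + 2.36*|0.9738| = -4.7225


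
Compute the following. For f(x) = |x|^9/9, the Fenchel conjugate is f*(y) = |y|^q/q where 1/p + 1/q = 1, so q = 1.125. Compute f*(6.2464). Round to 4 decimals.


The conjugate exponent q satisfies 1/p + 1/q = 1.
p = 9, so q = 9/(9 - 1) = 1.125
|y|^q = 6.2464^1.125 = 7.8539
f*(6.2464) = 7.8539 / 1.125 = 6.9812


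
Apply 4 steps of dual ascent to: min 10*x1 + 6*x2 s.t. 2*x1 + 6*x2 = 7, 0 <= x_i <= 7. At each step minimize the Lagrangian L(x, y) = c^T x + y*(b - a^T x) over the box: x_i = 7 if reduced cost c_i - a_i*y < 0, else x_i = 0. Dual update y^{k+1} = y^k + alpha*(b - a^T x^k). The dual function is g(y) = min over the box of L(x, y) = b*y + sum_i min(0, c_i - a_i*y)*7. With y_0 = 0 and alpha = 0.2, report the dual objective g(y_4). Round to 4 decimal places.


Dual ascent for LP: min 10*x1 + 6*x2, 2*x1 + 6*x2 = 7, 0 <= x_i <= 7
Step 1: y^k = 0.0, reduced costs: (10.0, 6.0)
  x^k = (0.0, 0.0), subgradient = b - a^T x = 7.0
  y^{k+1} = 0.0 + 0.2*7.0 = 1.4
Step 2: y^k = 1.4, reduced costs: (7.2, -2.4)
  x^k = (0.0, 7.0), subgradient = b - a^T x = -35.0
  y^{k+1} = 1.4 + 0.2*-35.0 = -5.6
Step 3: y^k = -5.6, reduced costs: (21.2, 39.6)
  x^k = (0.0, 0.0), subgradient = b - a^T x = 7.0
  y^{k+1} = -5.6 + 0.2*7.0 = -4.2
Step 4: y^k = -4.2, reduced costs: (18.4, 31.2)
  x^k = (0.0, 0.0), subgradient = b - a^T x = 7.0
  y^{k+1} = -4.2 + 0.2*7.0 = -2.8
Dual objective at y_4 = -2.8: reduced costs (15.6, 22.8), box minimizer x = (0.0, 0.0)
g(y_4) = b*y + (c1 - a1*y)*x1 + (c2 - a2*y)*x2 = 7*(-2.8) + 15.6*0.0 + 22.8*0.0 = -19.6 + 0.0 + 0.0 = -19.6


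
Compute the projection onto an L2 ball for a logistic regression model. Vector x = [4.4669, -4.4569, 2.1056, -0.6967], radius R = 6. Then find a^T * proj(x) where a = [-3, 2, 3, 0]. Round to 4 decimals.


Step 1: Compute ||x|| (intermediates to 6 decimals).
||x|| = sqrt(4.4669^2 + (-4.4569)^2 + 2.1056^2 + (-0.6967)^2) = 6.688505
Step 2: Project.
Since ||x|| > R, scale = R/||x|| = 6/6.688505 = 0.897061, proj(x) = scale * x
proj(x) = [4.007082, -3.998111, 1.888852, -0.624982]
Step 3: Dot product.
a^T * proj(x) = -3*4.007082 + 2*(-3.998111) + 3*1.888852 + 0*(-0.624982) = -14.3509


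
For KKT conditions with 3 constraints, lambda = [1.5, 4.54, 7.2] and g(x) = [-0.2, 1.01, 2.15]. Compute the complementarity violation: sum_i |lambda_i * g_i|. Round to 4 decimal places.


KKT complementary slackness check:
lambda_1 * g_1 = 1.5 * -0.2 = -0.3
lambda_2 * g_2 = 4.54 * 1.01 = 4.5854
lambda_3 * g_3 = 7.2 * 2.15 = 15.48
Total violation = 0.3 + 4.5854 + 15.48 = 20.3654


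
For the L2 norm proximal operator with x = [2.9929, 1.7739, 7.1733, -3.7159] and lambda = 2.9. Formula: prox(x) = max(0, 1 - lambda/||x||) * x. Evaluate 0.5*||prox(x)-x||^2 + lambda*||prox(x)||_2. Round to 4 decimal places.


Step 1: Compute ||x||.
||x|| = 8.7959
Step 2: Compute scaling factor.
scale = max(0, 1 - 2.9/8.7959) = 0.6703
Step 3: prox(x) = [2.0061, 1.189, 4.8083, -2.4908]
||prox(x)|| = 5.8959
Step 4: Proximal objective.
0.5*||prox-x||^2 = 4.205
lambda*||prox|| = 17.0981
Total = 21.3032


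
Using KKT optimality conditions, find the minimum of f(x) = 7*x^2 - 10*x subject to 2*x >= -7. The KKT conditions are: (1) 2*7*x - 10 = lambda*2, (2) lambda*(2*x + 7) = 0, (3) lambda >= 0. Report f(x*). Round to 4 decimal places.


Step 1: Try lambda = 0 (constraint inactive).
Stationarity: 2*7*x - 10 = 0
x* = 10/(2*7) = 5/7 = 0.7143 (rounded; the exact value 5/7 is used below)
Check constraint: 2*0.7143 = 1.4286 >= -7 -- satisfied.
Step 2: Compute optimal value.
f(x*) = 7*(5/7)^2 - 10*(5/7) = -3.5714


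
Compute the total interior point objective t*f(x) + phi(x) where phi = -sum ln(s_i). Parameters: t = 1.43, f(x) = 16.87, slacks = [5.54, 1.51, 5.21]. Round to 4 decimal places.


Step 1: Compute log-barrier.
ln values: [1.712, 0.4121, 1.6506]
phi = -(1.712 + 0.4121 + 1.6506) = -3.7747
Step 2: Compute augmented objective.
t*f(x) = 1.43*16.87 = 24.1241
Total = 24.1241 - 3.7747 = 20.3494


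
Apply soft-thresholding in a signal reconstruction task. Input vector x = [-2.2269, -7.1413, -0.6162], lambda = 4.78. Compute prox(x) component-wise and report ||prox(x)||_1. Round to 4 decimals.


Soft-thresholding with lambda = 4.78:
prox(-2.2269) = sign(-2.2269)*max(|-2.2269| - 4.78, 0) = 0.0
prox(-7.1413) = sign(-7.1413)*max(|-7.1413| - 4.78, 0) = -2.3613
prox(-0.6162) = sign(-0.6162)*max(|-0.6162| - 4.78, 0) = 0.0
prox(x) = [0.0, -2.3613, 0.0]
||prox(x)||_1 = 0.0 + 2.3613 + 0.0 = 2.3613


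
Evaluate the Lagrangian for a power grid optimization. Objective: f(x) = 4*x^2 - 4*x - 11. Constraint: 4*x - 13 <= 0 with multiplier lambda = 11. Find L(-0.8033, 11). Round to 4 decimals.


Step 1: Evaluate f(x).
f(-0.8033) = 4*(-0.8033)^2 - 4*(-0.8033) - 11 = -5.2056
Step 2: Evaluate g(x).
g(-0.8033) = 4*-0.8033 - 13 = -16.2132
Step 3: Compute Lagrangian.
L = -5.2056 + 11*-16.2132 = -183.5508


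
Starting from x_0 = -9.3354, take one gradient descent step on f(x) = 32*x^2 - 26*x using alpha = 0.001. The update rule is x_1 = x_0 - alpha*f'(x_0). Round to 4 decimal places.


We compute the gradient at x_0 and apply the update.
f'(x) = 64*x - 26
f'(-9.3354) = 64*-9.3354 - 26 = -623.4656
x_1 = -9.3354 - 0.001*-623.4656 = -8.7119


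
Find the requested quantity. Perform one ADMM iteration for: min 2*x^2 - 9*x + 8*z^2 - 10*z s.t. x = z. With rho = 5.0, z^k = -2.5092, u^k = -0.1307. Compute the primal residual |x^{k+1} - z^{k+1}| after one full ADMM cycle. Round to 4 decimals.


ADMM iteration with rho = 5.0, z^k = -2.5092, u^k = -0.1307
Step 1: x-update.
Minimize 2*x^2 - 9*x + (5.0/2)*(x + 2.5092 - 0.1307)^2
FOC: (2*2 + 5.0)*x = 9 + 5.0*(-2.5092 + 0.1307)
x^{k+1} = -0.3214
Step 2: z-update.
Minimize 8*z^2 - 10*z + (5.0/2)*(-0.3214 - z - 0.1307)^2
FOC: (2*8 + 5.0)*z = 10 + 5.0*(-0.3214 - 0.1307)
z^{k+1} = 0.3686
Step 3: u-update.
u^{k+1} = -0.1307 - 0.3214 - 0.3686 = -0.8206
Step 4: Primal residual = |-0.3214 - 0.3686| = 0.6899


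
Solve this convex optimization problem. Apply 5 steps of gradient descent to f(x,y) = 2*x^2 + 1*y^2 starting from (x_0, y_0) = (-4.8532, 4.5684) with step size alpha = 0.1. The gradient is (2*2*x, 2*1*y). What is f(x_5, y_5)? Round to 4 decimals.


Gradient descent on f(x,y) = 2*x^2 + 1*y^2.
Starting point: (-4.8532, 4.5684), alpha = 0.1
Step 1: grad_x = 2*2*-4.8532 = -19.4128, grad_y = 2*1*4.5684 = 9.1368
  x_1 = -4.8532 - 0.1*-19.4128 = -2.9119
  y_1 = 4.5684 - 0.1*9.1368 = 3.6547
Step 2: grad_x = 2*2*-2.9119 = -11.6477, grad_y = 2*1*3.6547 = 7.3094
  x_2 = -2.9119 - 0.1*-11.6477 = -1.7472
  y_2 = 3.6547 - 0.1*7.3094 = 2.9238
Step 3: grad_x = 2*2*-1.7472 = -6.9886, grad_y = 2*1*2.9238 = 5.8476
  x_3 = -1.7472 - 0.1*-6.9886 = -1.0483
  y_3 = 2.9238 - 0.1*5.8476 = 2.339
Step 4: grad_x = 2*2*-1.0483 = -4.1932, grad_y = 2*1*2.339 = 4.678
  x_4 = -1.0483 - 0.1*-4.1932 = -0.629
  y_4 = 2.339 - 0.1*4.678 = 1.8712
Step 5: grad_x = 2*2*-0.629 = -2.5159, grad_y = 2*1*1.8712 = 3.7424
  x_5 = -0.629 - 0.1*-2.5159 = -0.3774
  y_5 = 1.8712 - 0.1*3.7424 = 1.497
f(-0.3774, 1.497) = 2*(-0.3774)^2 + 1*1.497^2 = 2.5258


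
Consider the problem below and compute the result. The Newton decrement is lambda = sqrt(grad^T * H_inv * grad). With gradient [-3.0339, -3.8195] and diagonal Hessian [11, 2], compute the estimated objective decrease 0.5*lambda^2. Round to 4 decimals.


Step 1: H is diagonal, so H^(-1) * g = [-0.2758, -1.9098].
Step 2: g^T H^(-1) g = sum_i g_i^2 / H_ii
  = (-3.0339)^2/11 + (-3.8195)^2/2
  = 0.8368 + 7.2943 = 8.1311
Step 3: Objective decrease = 0.5 * g^T H^(-1) g = 4.0655


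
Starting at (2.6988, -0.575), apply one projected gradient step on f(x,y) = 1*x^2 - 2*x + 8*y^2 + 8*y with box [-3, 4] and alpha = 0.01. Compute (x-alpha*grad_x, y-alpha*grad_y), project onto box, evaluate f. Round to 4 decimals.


Step 1: Compute gradient at (2.6988, -0.575).
grad_x = 2*1*2.6988 - 2 = 3.3976
grad_y = 2*8*-0.575 + 8 = -1.2
Step 2: Gradient step.
x_raw = 2.6988 - 0.01*3.3976 = 2.6648
y_raw = -0.575 - 0.01*-1.2 = -0.563
Step 3: Project onto [-3, 4].
x_proj = clip(2.6648) = 2.6648
y_proj = clip(-0.563) = -0.563
Step 4: Evaluate f.
f(2.6648, -0.563) = -0.1966


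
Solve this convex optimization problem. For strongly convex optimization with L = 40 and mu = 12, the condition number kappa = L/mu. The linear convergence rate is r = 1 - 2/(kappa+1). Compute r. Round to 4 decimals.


Step 1: Compute the condition number.
kappa = L/mu = 40/12 = 3.3333
Step 2: Compute the convergence rate.
r = 1 - 2/(kappa + 1) = 1 - 2*mu/(L + mu) = (L - mu)/(L + mu) = 28/52 = 0.5385


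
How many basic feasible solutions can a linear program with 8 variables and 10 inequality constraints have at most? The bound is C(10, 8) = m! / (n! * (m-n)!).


Each vertex corresponds to some choice of n active constraints out of m, so the number of vertices is at most C(m, n) = m! / (n!(m-n)!).
m = 10, n = 8
Numerator: 10 * 9 * 8 * 7 * 6 * 5 * 4 * 3
Denominator: 8! = 40320
C(10, 8) = 45


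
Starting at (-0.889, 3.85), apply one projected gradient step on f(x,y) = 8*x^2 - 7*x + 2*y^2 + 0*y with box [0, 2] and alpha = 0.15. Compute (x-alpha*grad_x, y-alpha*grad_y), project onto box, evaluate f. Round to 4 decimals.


Step 1: Compute gradient at (-0.889, 3.85).
grad_x = 2*8*-0.889 - 7 = -21.224
grad_y = 2*2*3.85 + 0 = 15.4
Step 2: Gradient step.
x_raw = -0.889 - 0.15*-21.224 = 2.2946
y_raw = 3.85 - 0.15*15.4 = 1.54
Step 3: Project onto [0, 2].
x_proj = clip(2.2946) = 2.0
y_proj = clip(1.54) = 1.54
Step 4: Evaluate f.
f(2.0, 1.54) = 22.7432


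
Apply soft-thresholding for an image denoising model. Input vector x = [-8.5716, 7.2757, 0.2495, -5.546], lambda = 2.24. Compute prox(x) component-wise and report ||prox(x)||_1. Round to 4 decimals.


Soft-thresholding with lambda = 2.24:
prox(-8.5716) = sign(-8.5716)*max(|-8.5716| - 2.24, 0) = -6.3316
prox(7.2757) = sign(7.2757)*max(|7.2757| - 2.24, 0) = 5.0357
prox(0.2495) = sign(0.2495)*max(|0.2495| - 2.24, 0) = 0.0
prox(-5.546) = sign(-5.546)*max(|-5.546| - 2.24, 0) = -3.306
prox(x) = [-6.3316, 5.0357, 0.0, -3.306]
||prox(x)||_1 = 6.3316 + 5.0357 + 0.0 + 3.306 = 14.6733


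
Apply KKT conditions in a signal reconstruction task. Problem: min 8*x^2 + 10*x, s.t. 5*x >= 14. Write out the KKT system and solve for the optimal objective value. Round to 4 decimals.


Step 1: Try lambda = 0 (constraint inactive).
x_unc = -10/(2*8) = -0.625
Check: 5*-0.625 = -3.125 < 14 -- violated!
Step 2: Constraint must be active: 5*x = 14
x* = 14/5 = 2.8
lambda = (2*8*2.8 + 10)/5 = 10.96
Step 3: Compute optimal value.
f(x*) = 8*2.8^2 + 10*2.8 = 90.72


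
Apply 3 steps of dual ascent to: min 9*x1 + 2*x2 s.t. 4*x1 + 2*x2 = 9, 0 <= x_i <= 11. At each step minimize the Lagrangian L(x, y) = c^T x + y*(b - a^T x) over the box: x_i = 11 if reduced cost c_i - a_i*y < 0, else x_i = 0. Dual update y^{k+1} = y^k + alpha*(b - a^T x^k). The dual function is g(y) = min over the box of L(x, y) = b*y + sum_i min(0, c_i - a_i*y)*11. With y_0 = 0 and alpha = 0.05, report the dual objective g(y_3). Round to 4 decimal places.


Dual ascent for LP: min 9*x1 + 2*x2, 4*x1 + 2*x2 = 9, 0 <= x_i <= 11
Step 1: y^k = 0.0, reduced costs: (9.0, 2.0)
  x^k = (0.0, 0.0), subgradient = b - a^T x = 9.0
  y^{k+1} = 0.0 + 0.05*9.0 = 0.45
Step 2: y^k = 0.45, reduced costs: (7.2, 1.1)
  x^k = (0.0, 0.0), subgradient = b - a^T x = 9.0
  y^{k+1} = 0.45 + 0.05*9.0 = 0.9
Step 3: y^k = 0.9, reduced costs: (5.4, 0.2)
  x^k = (0.0, 0.0), subgradient = b - a^T x = 9.0
  y^{k+1} = 0.9 + 0.05*9.0 = 1.35
Dual objective at y_3 = 1.35: reduced costs (3.6, -0.7), box minimizer x = (0.0, 11.0)
g(y_3) = b*y + (c1 - a1*y)*x1 + (c2 - a2*y)*x2 = 9*1.35 + 3.6*0.0 + (-0.7)*11.0 = 12.15 + 0.0 - 7.7 = 4.45


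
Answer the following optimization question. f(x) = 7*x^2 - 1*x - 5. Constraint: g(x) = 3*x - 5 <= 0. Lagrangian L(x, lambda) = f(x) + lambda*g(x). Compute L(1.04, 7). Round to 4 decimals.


Step 1: Evaluate f(x).
f(1.04) = 7*1.04^2 - 1*1.04 - 5 = 1.5312
Step 2: Evaluate g(x).
g(1.04) = 3*1.04 - 5 = -1.88
Step 3: Compute Lagrangian.
L = 1.5312 + 7*-1.88 = -11.6288


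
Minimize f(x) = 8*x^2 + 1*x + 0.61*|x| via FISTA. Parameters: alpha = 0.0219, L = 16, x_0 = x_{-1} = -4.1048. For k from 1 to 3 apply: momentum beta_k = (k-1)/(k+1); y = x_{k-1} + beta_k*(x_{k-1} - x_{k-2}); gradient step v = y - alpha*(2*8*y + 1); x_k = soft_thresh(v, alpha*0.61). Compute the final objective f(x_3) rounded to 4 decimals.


FISTA on f(x) = 8*x^2 + 1*x + 0.61*|x|
L = 16, alpha = 0.0219
Iteration 1: beta = 0.0, y = -4.1048 + 0.0*(-4.1048 + 4.1048) = -4.1048
  grad(y) = -64.6768, v = y - alpha*grad = -2.6884
  prox(v) = soft_thresh(-2.6884, 0.0134) = -2.675
Iteration 2: beta = 0.3333, y = -2.675 + 0.3333*(-2.675 + 4.1048) = -2.1984
  grad(y) = -34.1748, v = y - alpha*grad = -1.45
  prox(v) = soft_thresh(-1.45, 0.0134) = -1.4366
Iteration 3: beta = 0.5, y = -1.4366 + 0.5*(-1.4366 + 2.675) = -0.8174
  grad(y) = -12.0792, v = y - alpha*grad = -0.5529
  prox(v) = soft_thresh(-0.5529, 0.0134) = -0.5396
f(x_3) = 8*(-0.5396)^2 + 1*(-0.5396) + 0.61*|-0.5396| = 2.1185


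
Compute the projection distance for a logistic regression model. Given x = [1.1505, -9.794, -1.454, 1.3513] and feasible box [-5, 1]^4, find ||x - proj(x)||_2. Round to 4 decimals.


Project each component onto [-5, 1].
clip(1.1505) = 1.0, clip(-9.794) = -5.0, clip(-1.454) = -1.454, clip(1.3513) = 1.0
Projection = [1.0, -5.0, -1.454, 1.0]
Squared diffs: [0.0227, 22.9824, 0.0, 0.1234]
Distance = sqrt(23.1285) = 4.8092


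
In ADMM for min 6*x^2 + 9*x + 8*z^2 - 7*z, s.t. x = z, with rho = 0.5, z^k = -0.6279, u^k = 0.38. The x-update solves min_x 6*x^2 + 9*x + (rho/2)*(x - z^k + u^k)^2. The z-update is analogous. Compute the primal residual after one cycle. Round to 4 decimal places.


ADMM iteration with rho = 0.5, z^k = -0.6279, u^k = 0.38
Step 1: x-update.
Minimize 6*x^2 + 9*x + (0.5/2)*(x + 0.6279 + 0.38)^2
FOC: (2*6 + 0.5)*x = -9 + 0.5*(-0.6279 - 0.38)
x^{k+1} = -0.7603
Step 2: z-update.
Minimize 8*z^2 - 7*z + (0.5/2)*(-0.7603 - z + 0.38)^2
FOC: (2*8 + 0.5)*z = 7 + 0.5*(-0.7603 + 0.38)
z^{k+1} = 0.4127
Step 3: u-update.
u^{k+1} = 0.38 - 0.7603 - 0.4127 = -0.793
Step 4: Primal residual = |-0.7603 - 0.4127| = 1.173


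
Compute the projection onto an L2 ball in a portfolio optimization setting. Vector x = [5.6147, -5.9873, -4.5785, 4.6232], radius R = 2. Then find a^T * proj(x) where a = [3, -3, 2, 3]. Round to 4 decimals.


Step 1: Compute ||x|| (intermediates to 6 decimals).
||x|| = sqrt(5.6147^2 + (-5.9873)^2 + (-4.5785)^2 + 4.6232^2) = 10.474219
Step 2: Project.
Since ||x|| > R, scale = R/||x|| = 2/10.474219 = 0.190945, proj(x) = scale * x
proj(x) = [1.072099, -1.143245, -0.874242, 0.882777]
Step 3: Dot product.
a^T * proj(x) = 3*1.072099 - 3*(-1.143245) + 2*(-0.874242) + 3*0.882777 = 7.5459


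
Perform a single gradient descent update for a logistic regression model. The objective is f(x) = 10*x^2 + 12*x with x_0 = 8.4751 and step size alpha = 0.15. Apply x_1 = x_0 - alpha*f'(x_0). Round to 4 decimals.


We compute the gradient at x_0 and apply the update.
f'(x) = 20*x + 12
f'(8.4751) = 20*8.4751 + 12 = 181.502
x_1 = 8.4751 - 0.15*181.502 = -18.7502


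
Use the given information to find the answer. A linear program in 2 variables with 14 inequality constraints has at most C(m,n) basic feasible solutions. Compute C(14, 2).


Each vertex corresponds to some choice of n active constraints out of m, so the number of vertices is at most C(m, n) = m! / (n!(m-n)!).
m = 14, n = 2
Numerator: 14 * 13
Denominator: 2! = 2
C(14, 2) = 91


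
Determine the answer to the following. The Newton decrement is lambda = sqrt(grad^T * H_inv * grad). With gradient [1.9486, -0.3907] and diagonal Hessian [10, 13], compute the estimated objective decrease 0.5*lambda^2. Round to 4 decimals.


Step 1: H is diagonal, so H^(-1) * g = [0.1949, -0.0301].
Step 2: g^T H^(-1) g = sum_i g_i^2 / H_ii
  = (1.9486)^2/10 + (-0.3907)^2/13
  = 0.3797 + 0.0117 = 0.3914
Step 3: Objective decrease = 0.5 * g^T H^(-1) g = 0.1957


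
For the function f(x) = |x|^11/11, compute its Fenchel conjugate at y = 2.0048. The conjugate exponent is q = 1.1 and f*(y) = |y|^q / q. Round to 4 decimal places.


The conjugate exponent q satisfies 1/p + 1/q = 1.
p = 11, so q = 11/(11 - 1) = 1.1
|y|^q = 2.0048^1.1 = 2.1492
f*(2.0048) = 2.1492 / 1.1 = 1.9538


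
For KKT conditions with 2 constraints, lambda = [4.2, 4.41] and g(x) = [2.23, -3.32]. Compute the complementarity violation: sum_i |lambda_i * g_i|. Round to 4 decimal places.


KKT complementary slackness check:
lambda_1 * g_1 = 4.2 * 2.23 = 9.366
lambda_2 * g_2 = 4.41 * -3.32 = -14.6412
Total violation = 9.366 + 14.6412 = 24.0072


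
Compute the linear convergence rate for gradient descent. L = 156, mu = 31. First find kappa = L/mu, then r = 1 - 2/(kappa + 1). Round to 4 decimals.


Step 1: Compute the condition number.
kappa = L/mu = 156/31 = 5.0323
Step 2: Compute the convergence rate.
r = 1 - 2/(kappa + 1) = 1 - 2*mu/(L + mu) = (L - mu)/(L + mu) = 125/187 = 0.6684


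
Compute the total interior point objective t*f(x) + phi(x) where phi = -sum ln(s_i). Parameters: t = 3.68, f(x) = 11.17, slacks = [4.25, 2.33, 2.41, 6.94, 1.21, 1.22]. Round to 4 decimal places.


Step 1: Compute log-barrier.
ln values: [1.4469, 0.8459, 0.8796, 1.9373, 0.1906, 0.1989]
phi = -(1.4469 + 0.8459 + 0.8796 + 1.9373 + 0.1906 + 0.1989) = -5.4992
Step 2: Compute augmented objective.
t*f(x) = 3.68*11.17 = 41.1056
Total = 41.1056 - 5.4992 = 35.6064


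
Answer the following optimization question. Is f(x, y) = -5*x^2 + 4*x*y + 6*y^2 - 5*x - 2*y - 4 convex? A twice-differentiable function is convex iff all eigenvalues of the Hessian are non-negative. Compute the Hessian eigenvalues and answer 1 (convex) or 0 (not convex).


The Hessian of f(x,y) = -5*x^2 + 4*x*y + 6*y^2 - 5*x - 2*y - 4 is:
H = [[-10, 4], [4, 12]]
Trace = -10 + 12 = 2
Determinant = -10*12 - (4)^2 = -136
Discriminant = (2)^2 - 4*-136 = 548.0
Eigenvalues: lambda_1 = -10.7047, lambda_2 = 12.7047
The function is not convex.

0


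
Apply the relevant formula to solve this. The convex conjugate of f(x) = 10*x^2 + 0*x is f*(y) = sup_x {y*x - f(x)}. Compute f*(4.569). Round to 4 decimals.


f*(y) = sup_x {y*x - a*x^2 - b*x} = sup_x {(y-b)*x - a*x^2}
FOC: (y - b) - 2a*x = 0 => x* = (y - b)/(2a)
x* = (4.569 - 0)/(2*10) = 0.2285
f*(4.569) = (y-b)^2/(4a) = (4.569 - 0)^2/(4*10)
= 20.8758/40 = 0.5219


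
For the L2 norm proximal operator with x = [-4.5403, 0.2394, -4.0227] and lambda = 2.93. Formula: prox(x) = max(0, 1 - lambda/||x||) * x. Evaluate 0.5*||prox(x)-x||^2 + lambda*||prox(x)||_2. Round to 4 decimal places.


Step 1: Compute ||x||.
||x|| = 6.0707
Step 2: Compute scaling factor.
scale = max(0, 1 - 2.93/6.0707) = 0.5174
Step 3: prox(x) = [-2.349, 0.1239, -2.0812]
||prox(x)|| = 3.1407
Step 4: Proximal objective.
0.5*||prox-x||^2 = 4.2925
lambda*||prox|| = 9.2023
Total = 13.4948


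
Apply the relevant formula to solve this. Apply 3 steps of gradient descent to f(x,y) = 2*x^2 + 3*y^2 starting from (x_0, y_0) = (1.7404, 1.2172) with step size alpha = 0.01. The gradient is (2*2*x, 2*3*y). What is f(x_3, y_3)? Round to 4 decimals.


Gradient descent on f(x,y) = 2*x^2 + 3*y^2.
Starting point: (1.7404, 1.2172), alpha = 0.01
Step 1: grad_x = 2*2*1.7404 = 6.9616, grad_y = 2*3*1.2172 = 7.3032
  x_1 = 1.7404 - 0.01*6.9616 = 1.6708
  y_1 = 1.2172 - 0.01*7.3032 = 1.1442
Step 2: grad_x = 2*2*1.6708 = 6.6831, grad_y = 2*3*1.1442 = 6.865
  x_2 = 1.6708 - 0.01*6.6831 = 1.604
  y_2 = 1.1442 - 0.01*6.865 = 1.0755
Step 3: grad_x = 2*2*1.604 = 6.4158, grad_y = 2*3*1.0755 = 6.4531
  x_3 = 1.604 - 0.01*6.4158 = 1.5398
  y_3 = 1.0755 - 0.01*6.4531 = 1.011
f(1.5398, 1.011) = 2*1.5398^2 + 3*1.011^2 = 7.8082


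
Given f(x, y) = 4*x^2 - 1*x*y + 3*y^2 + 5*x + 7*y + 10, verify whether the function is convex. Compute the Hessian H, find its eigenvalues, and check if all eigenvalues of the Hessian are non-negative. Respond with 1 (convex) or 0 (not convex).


The Hessian of f(x,y) = 4*x^2 - 1*x*y + 3*y^2 + 5*x + 7*y + 10 is:
H = [[8, -1], [-1, 6]]
Trace = 8 + 6 = 14
Determinant = 8*6 - (-1)^2 = 47
Discriminant = (14)^2 - 4*47 = 8.0
Eigenvalues: lambda_1 = 5.5858, lambda_2 = 8.4142
The function is convex.

1


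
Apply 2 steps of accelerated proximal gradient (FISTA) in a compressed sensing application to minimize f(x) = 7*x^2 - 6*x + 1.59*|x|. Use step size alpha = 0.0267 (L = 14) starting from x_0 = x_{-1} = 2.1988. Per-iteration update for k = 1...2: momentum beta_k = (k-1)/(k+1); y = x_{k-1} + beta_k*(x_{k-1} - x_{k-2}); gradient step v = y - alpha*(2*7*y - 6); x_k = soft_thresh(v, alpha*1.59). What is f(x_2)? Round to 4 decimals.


FISTA on f(x) = 7*x^2 - 6*x + 1.59*|x|
L = 14, alpha = 0.0267
Iteration 1: beta = 0.0, y = 2.1988 + 0.0*(2.1988 - 2.1988) = 2.1988
  grad(y) = 24.7832, v = y - alpha*grad = 1.5371
  prox(v) = soft_thresh(1.5371, 0.0425) = 1.4946
Iteration 2: beta = 0.3333, y = 1.4946 + 0.3333*(1.4946 - 2.1988) = 1.2599
  grad(y) = 11.6388, v = y - alpha*grad = 0.9492
  prox(v) = soft_thresh(0.9492, 0.0425) = 0.9067
f(x_2) = 7*0.9067^2 - 6*0.9067 + 1.59*|0.9067| = 1.7562


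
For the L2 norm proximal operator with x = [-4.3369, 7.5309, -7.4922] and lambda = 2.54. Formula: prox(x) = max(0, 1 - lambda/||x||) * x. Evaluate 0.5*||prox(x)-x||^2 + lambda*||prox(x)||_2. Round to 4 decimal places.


Step 1: Compute ||x||.
||x|| = 11.4742
Step 2: Compute scaling factor.
scale = max(0, 1 - 2.54/11.4742) = 0.7786
Step 3: prox(x) = [-3.3769, 5.8638, -5.8337]
||prox(x)|| = 8.9342
Step 4: Proximal objective.
0.5*||prox-x||^2 = 3.2258
lambda*||prox|| = 22.6929
Total = 25.9186


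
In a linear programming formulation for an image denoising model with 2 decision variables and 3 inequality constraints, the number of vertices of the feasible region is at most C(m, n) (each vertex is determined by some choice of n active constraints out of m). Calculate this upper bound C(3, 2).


Each vertex corresponds to some choice of n active constraints out of m, so the number of vertices is at most C(m, n) = m! / (n!(m-n)!).
m = 3, n = 2
Numerator: 3 * 2
Denominator: 2! = 2
C(3, 2) = 3


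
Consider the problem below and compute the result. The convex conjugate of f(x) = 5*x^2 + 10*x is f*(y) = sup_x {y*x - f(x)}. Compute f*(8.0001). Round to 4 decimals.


f*(y) = sup_x {y*x - a*x^2 - b*x} = sup_x {(y-b)*x - a*x^2}
FOC: (y - b) - 2a*x = 0 => x* = (y - b)/(2a)
x* = (8.0001 - 10)/(2*5) = -0.2
f*(8.0001) = (y-b)^2/(4a) = (8.0001 - 10)^2/(4*5)
= 3.9996/20 = 0.2


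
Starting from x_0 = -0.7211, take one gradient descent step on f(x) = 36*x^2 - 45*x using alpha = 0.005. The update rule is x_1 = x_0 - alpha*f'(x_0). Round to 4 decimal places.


We compute the gradient at x_0 and apply the update.
f'(x) = 72*x - 45
f'(-0.7211) = 72*-0.7211 - 45 = -96.9192
x_1 = -0.7211 - 0.005*-96.9192 = -0.2365


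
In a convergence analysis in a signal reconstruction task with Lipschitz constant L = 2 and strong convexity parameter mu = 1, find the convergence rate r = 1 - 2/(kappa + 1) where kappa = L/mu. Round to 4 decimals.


Step 1: Compute the condition number.
kappa = L/mu = 2/1 = 2.0
Step 2: Compute the convergence rate.
r = 1 - 2/(kappa + 1) = 1 - 2*mu/(L + mu) = (L - mu)/(L + mu) = 1/3 = 0.3333


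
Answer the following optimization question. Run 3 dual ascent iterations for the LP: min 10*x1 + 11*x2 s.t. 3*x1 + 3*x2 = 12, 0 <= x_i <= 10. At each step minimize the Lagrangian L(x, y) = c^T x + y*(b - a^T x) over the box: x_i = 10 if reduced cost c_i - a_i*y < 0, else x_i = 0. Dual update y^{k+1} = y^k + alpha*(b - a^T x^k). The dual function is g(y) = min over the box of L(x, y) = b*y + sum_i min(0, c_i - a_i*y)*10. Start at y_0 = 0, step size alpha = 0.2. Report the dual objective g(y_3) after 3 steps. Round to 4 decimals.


Dual ascent for LP: min 10*x1 + 11*x2, 3*x1 + 3*x2 = 12, 0 <= x_i <= 10
Step 1: y^k = 0.0, reduced costs: (10.0, 11.0)
  x^k = (0.0, 0.0), subgradient = b - a^T x = 12.0
  y^{k+1} = 0.0 + 0.2*12.0 = 2.4
Step 2: y^k = 2.4, reduced costs: (2.8, 3.8)
  x^k = (0.0, 0.0), subgradient = b - a^T x = 12.0
  y^{k+1} = 2.4 + 0.2*12.0 = 4.8
Step 3: y^k = 4.8, reduced costs: (-4.4, -3.4)
  x^k = (10.0, 10.0), subgradient = b - a^T x = -48.0
  y^{k+1} = 4.8 + 0.2*-48.0 = -4.8
Dual objective at y_3 = -4.8: reduced costs (24.4, 25.4), box minimizer x = (0.0, 0.0)
g(y_3) = b*y + (c1 - a1*y)*x1 + (c2 - a2*y)*x2 = 12*(-4.8) + 24.4*0.0 + 25.4*0.0 = -57.6 + 0.0 + 0.0 = -57.6


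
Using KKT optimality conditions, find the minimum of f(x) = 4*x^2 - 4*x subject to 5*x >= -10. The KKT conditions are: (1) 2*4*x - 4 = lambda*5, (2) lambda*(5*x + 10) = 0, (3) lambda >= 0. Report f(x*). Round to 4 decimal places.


Step 1: Try lambda = 0 (constraint inactive).
Stationarity: 2*4*x - 4 = 0
x* = 4/(2*4) = 0.5
Check constraint: 5*0.5 = 2.5 >= -10 -- satisfied.
Step 2: Compute optimal value.
f(x*) = 4*0.5^2 - 4*0.5 = -1.0


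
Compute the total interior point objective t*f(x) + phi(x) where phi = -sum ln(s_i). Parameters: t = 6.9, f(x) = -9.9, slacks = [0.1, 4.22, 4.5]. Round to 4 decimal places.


Step 1: Compute log-barrier.
ln values: [-2.3026, 1.4398, 1.5041]
phi = -(-2.3026 + 1.4398 + 1.5041) = -0.6413
Step 2: Compute augmented objective.
t*f(x) = 6.9*-9.9 = -68.31
Total = -68.31 - 0.6413 = -68.9513


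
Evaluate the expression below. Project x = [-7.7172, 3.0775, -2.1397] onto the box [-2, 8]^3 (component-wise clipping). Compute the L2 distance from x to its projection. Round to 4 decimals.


Project each component onto [-2, 8].
clip(-7.7172) = -2.0, clip(3.0775) = 3.0775, clip(-2.1397) = -2.0
Projection = [-2.0, 3.0775, -2.0]
Squared diffs: [32.6864, 0.0, 0.0195]
Distance = sqrt(32.7059) = 5.7189


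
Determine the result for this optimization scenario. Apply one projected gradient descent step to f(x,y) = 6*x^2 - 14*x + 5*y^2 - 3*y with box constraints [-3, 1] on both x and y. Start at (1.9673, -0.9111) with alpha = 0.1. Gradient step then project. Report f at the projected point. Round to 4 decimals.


Step 1: Compute gradient at (1.9673, -0.9111).
grad_x = 2*6*1.9673 - 14 = 9.6076
grad_y = 2*5*-0.9111 - 3 = -12.111
Step 2: Gradient step.
x_raw = 1.9673 - 0.1*9.6076 = 1.0065
y_raw = -0.9111 - 0.1*-12.111 = 0.3
Step 3: Project onto [-3, 1].
x_proj = clip(1.0065) = 1.0
y_proj = clip(0.3) = 0.3
Step 4: Evaluate f.
f(1.0, 0.3) = -8.45


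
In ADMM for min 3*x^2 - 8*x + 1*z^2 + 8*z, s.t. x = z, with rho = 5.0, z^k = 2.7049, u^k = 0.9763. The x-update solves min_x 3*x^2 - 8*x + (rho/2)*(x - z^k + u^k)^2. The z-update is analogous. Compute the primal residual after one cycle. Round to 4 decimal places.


ADMM iteration with rho = 5.0, z^k = 2.7049, u^k = 0.9763
Step 1: x-update.
Minimize 3*x^2 - 8*x + (5.0/2)*(x - 2.7049 + 0.9763)^2
FOC: (2*3 + 5.0)*x = 8 + 5.0*(2.7049 - 0.9763)
x^{k+1} = 1.513
Step 2: z-update.
Minimize 1*z^2 + 8*z + (5.0/2)*(1.513 - z + 0.9763)^2
FOC: (2*1 + 5.0)*z = -8 + 5.0*(1.513 + 0.9763)
z^{k+1} = 0.6352
Step 3: u-update.
u^{k+1} = 0.9763 + 1.513 - 0.6352 = 1.8541
Step 4: Primal residual = |1.513 - 0.6352| = 0.8778


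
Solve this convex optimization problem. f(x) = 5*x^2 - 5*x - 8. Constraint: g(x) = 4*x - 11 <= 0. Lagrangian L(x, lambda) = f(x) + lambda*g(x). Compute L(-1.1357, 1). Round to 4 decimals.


Step 1: Evaluate f(x).
f(-1.1357) = 5*(-1.1357)^2 - 5*(-1.1357) - 8 = 4.1276
Step 2: Evaluate g(x).
g(-1.1357) = 4*-1.1357 - 11 = -15.5428
Step 3: Compute Lagrangian.
L = 4.1276 + 1*-15.5428 = -11.4152


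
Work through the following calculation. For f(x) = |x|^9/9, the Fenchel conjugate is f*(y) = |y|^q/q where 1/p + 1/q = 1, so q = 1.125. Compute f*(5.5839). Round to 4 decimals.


The conjugate exponent q satisfies 1/p + 1/q = 1.
p = 9, so q = 9/(9 - 1) = 1.125
|y|^q = 5.5839^1.125 = 6.9232
f*(5.5839) = 6.9232 / 1.125 = 6.1539


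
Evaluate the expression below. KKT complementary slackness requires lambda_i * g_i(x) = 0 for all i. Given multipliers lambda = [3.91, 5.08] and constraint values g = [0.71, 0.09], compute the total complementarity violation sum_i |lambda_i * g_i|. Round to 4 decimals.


KKT complementary slackness check:
lambda_1 * g_1 = 3.91 * 0.71 = 2.7761
lambda_2 * g_2 = 5.08 * 0.09 = 0.4572
Total violation = 2.7761 + 0.4572 = 3.2333
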